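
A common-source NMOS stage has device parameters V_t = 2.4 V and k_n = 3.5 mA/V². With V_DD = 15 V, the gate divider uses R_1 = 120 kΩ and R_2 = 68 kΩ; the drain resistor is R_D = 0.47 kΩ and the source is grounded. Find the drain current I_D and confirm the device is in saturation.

V_G = V_DD·R_2/(R_1+R_2) = 15×68/188 = 5.43 V. With the source grounded, V_GS = V_G = 5.43 V.
Assume saturation: I_D = (k_n/2)(V_GS − V_t)² = (3.5/2)×(5.43 − 2.4)² = 1.75×3.03² = 16 mA.
V_DS = V_DD − I_D·R_D = 15 − 16×0.47 = 7.47 V.
Saturation requires V_DS ≥ V_GS − V_t = 3.03 V; 7.47 ≥ 3.03 ✓.

I_D ≈ 16 mA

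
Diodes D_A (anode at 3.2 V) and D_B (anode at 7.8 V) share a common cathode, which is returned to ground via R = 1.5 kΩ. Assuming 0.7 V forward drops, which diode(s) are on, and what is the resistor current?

Only D_B conducts; I_R ≈ 4.7 mA

Assume both conduct. Then node N would need to be at both 3.2−0.7 = 2.5 V and 7.8−0.7 = 7.1 V, which is impossible.
Assume only D_B conducts: V_N = 7.8 − 0.7 = 7.1 V, so I_R = 7.1/1.5 = 4.73 mA.
Check D_A: its anode-to-cathode voltage is 3.2 − 7.1 = -3.9 V < 0.7 V, so it is off. The assumption is consistent.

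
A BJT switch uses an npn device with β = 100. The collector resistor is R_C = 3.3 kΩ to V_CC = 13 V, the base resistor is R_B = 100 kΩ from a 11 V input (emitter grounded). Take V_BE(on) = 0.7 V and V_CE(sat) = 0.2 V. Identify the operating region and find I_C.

saturation; I_C ≈ 3.9 mA

Assume active: I_B = (11 − 0.7)/100 = 0.103 mA, giving I_C = β·I_B = 10.3 mA.
But then V_CE = 13 − 10.3×3.3 = -21 V < V_CE(sat) = 0.2 V — impossible in the active region.
So the transistor is saturated. With V_CE = 0.2 V, I_C = (V_CC − 0.2)/R_C = 12.8/3.3 = 3.88 mA.
Check: β·I_B = 10.3 mA > I_C = 3.88 mA, confirming saturation.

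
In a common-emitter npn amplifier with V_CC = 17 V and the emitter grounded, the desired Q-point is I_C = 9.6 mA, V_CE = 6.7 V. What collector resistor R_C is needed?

Collector loop: V_CC = I_C·R_C + V_CE.
R_C = (V_CC − V_CE)/I_C = (17 − 6.7)/9.6 = 1.07 kΩ.

R_C ≈ 1.1 kΩ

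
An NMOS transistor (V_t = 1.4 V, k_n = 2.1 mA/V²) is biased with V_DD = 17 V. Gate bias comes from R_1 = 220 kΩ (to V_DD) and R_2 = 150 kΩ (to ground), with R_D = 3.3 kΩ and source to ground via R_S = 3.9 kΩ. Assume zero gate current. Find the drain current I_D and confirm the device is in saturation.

I_D ≈ 1.1 mA

V_G = V_DD·R_2/(R_1+R_2) = 17×150/370 = 6.89 V.
Assume saturation: I_D = (k_n/2)(V_GS − V_t)² with V_GS = V_G − I_D·R_S = 6.89 − 3.9·I_D.
Substituting gives 16·I_D² − 46·I_D + 31.7 = 0, with roots I_D = 1.14 or 1.74 mA.
The root I_D = 1.74 mA gives V_GS = 0.113 V ≤ V_t, so take I_D = 1.14 mA.
Then V_GS = 2.44 V and V_DS = V_DD − I_D(R_D+R_S) = 17 − 1.14×7.2 = 8.79 V.
Saturation requires V_DS ≥ V_GS − V_t = 1.04 V; 8.79 ≥ 1.04 ✓.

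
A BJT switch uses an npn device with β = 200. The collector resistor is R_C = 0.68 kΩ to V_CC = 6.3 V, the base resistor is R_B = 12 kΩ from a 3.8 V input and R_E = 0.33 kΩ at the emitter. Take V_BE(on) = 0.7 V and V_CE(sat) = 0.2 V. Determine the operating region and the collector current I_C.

saturation; I_C ≈ 6 mA

Assume active: I_B = (3.8 − 0.7)/(12 + 201×0.33) = 0.0396 mA, I_C = β·I_B = 7.92 mA.
Then V_CE = 6.3 − 7.92×0.68 − 7.95×0.33 = -1.71 V < 0.2 V — the active assumption fails.
Re-solve with V_CE = 0.2 V. KCL at the emitter: V_E/R_E = (V_BB−0.7−V_E)/R_B + (V_CC−0.2−V_E)/R_C, giving V_E = 2.01 V.
I_C = (V_CC − 0.2 − V_E)/R_C = (6.1 − 2.01)/0.68 = 6.01 mA.
Check: I_B = (3.1 − 2.01)/12 = 0.0906 mA, and β·I_B = 18.1 mA > I_C, confirming saturation.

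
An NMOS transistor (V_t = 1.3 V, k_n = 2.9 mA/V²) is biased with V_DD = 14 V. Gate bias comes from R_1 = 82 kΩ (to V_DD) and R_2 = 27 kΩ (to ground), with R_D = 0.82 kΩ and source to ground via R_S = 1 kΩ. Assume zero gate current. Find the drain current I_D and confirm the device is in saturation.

V_G = V_DD·R_2/(R_1+R_2) = 14×27/109 = 3.47 V.
Assume saturation: I_D = (k_n/2)(V_GS − V_t)² with V_GS = V_G − I_D·R_S = 3.47 − 1·I_D.
Substituting gives 1.45·I_D² − 7.29·I_D + 6.81 = 0, with roots I_D = 1.24 or 3.78 mA.
The root I_D = 3.78 mA gives V_GS = -0.315 V ≤ V_t, so take I_D = 1.24 mA.
Then V_GS = 2.23 V and V_DS = V_DD − I_D(R_D+R_S) = 14 − 1.24×1.82 = 11.7 V.
Saturation requires V_DS ≥ V_GS − V_t = 0.926 V; 11.7 ≥ 0.926 ✓.

I_D ≈ 1.2 mA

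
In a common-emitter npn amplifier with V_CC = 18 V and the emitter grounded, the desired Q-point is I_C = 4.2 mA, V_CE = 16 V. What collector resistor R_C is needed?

Collector loop: V_CC = I_C·R_C + V_CE.
R_C = (V_CC − V_CE)/I_C = (18 − 16)/4.2 = 0.476 kΩ.

R_C ≈ 0.48 kΩ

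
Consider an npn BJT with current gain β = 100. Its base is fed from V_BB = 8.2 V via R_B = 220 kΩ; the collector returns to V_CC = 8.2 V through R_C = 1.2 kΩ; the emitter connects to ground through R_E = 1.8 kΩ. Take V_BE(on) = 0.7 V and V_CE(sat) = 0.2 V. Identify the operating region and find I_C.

Assume active. Base-emitter loop: I_B = (V_BB − V_BE)/(R_B + (β+1)R_E) = (8.2 − 0.7)/(220 + 101×1.8) = 0.0187 mA.
I_C = β·I_B = 100×0.0187 = 1.87 mA.
V_CE = V_CC − I_C·R_C − I_E·R_E = 8.2 − 1.87×1.2 − 1.89×1.8 = 2.57 V > V_CE(sat), so the active-region assumption holds.

active; I_C ≈ 1.9 mA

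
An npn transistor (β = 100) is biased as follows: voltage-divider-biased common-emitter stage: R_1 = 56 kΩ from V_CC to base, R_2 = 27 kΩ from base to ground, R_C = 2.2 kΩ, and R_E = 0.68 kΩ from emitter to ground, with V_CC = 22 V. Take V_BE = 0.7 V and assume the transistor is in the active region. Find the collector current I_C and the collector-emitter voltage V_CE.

Thevenize the base divider: V_Th = V_CC·R_2/(R_1+R_2) = 22×27/83 = 7.16 V, R_Th = R_1‖R_2 = 18.2 kΩ.
Base-emitter loop: V_Th = I_B·R_Th + V_BE + (β+1)I_B·R_E, so I_B = (7.16 − 0.7) / (18.2 + 101×0.68) = 0.0743 mA.
I_C = β·I_B = 100×0.0743 = 7.43 mA, and I_E = (β+1)I_B = 7.5 mA.
V_CE = V_CC − I_C·R_C − I_E·R_E = 22 − 7.43×2.2 − 7.5×0.68 = 0.55 V.
V_CE = 0.55 V > 0.2 V confirms active-region operation.

I_C ≈ 7.4 mA, V_CE ≈ 0.55 V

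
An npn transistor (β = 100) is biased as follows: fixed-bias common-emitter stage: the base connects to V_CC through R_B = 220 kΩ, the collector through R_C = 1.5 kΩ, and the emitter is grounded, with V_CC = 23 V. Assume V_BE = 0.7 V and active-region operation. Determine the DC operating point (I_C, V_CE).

Base loop: V_CC = I_B·R_B + V_BE, so I_B = (23 − 0.7)/220 kΩ = 0.101 mA.
In the active region I_C = β·I_B = 100 × 0.101 = 10.1 mA.
Collector loop: V_CE = V_CC − I_C·R_C = 23 − 10.1×1.5 = 7.8 V.
Since V_CE = 7.8 V > V_CE(sat) ≈ 0.2 V, the transistor is in the active region as assumed.

I_C ≈ 10 mA, V_CE ≈ 7.8 V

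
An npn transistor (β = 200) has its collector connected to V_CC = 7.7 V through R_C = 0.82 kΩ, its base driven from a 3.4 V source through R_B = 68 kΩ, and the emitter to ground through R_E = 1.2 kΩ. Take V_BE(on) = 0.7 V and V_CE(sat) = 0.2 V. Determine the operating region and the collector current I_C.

Assume active. Base-emitter loop: I_B = (V_BB − V_BE)/(R_B + (β+1)R_E) = (3.4 − 0.7)/(68 + 201×1.2) = 0.00873 mA.
I_C = β·I_B = 200×0.00873 = 1.75 mA.
V_CE = V_CC − I_C·R_C − I_E·R_E = 7.7 − 1.75×0.82 − 1.76×1.2 = 4.16 V > V_CE(sat), so the active-region assumption holds.

active; I_C ≈ 1.7 mA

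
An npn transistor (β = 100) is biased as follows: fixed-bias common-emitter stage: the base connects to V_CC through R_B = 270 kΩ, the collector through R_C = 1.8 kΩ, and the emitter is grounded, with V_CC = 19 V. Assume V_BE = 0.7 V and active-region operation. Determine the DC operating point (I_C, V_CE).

Base loop: V_CC = I_B·R_B + V_BE, so I_B = (19 − 0.7)/270 kΩ = 0.0678 mA.
In the active region I_C = β·I_B = 100 × 0.0678 = 6.78 mA.
Collector loop: V_CE = V_CC − I_C·R_C = 19 − 6.78×1.8 = 6.8 V.
Since V_CE = 6.8 V > V_CE(sat) ≈ 0.2 V, the transistor is in the active region as assumed.

I_C ≈ 6.8 mA, V_CE ≈ 6.8 V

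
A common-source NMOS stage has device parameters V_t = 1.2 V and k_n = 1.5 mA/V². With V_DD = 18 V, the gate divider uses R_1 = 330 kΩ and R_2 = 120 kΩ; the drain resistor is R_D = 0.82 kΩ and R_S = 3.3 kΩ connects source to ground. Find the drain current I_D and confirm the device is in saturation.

I_D ≈ 0.78 mA

V_G = V_DD·R_2/(R_1+R_2) = 18×120/450 = 4.8 V.
Assume saturation: I_D = (k_n/2)(V_GS − V_t)² with V_GS = V_G − I_D·R_S = 4.8 − 3.3·I_D.
Substituting gives 8.17·I_D² − 18.8·I_D + 9.72 = 0, with roots I_D = 0.782 or 1.52 mA.
The root I_D = 1.52 mA gives V_GS = -0.225 V ≤ V_t, so take I_D = 0.782 mA.
Then V_GS = 2.22 V and V_DS = V_DD − I_D(R_D+R_S) = 18 − 0.782×4.12 = 14.8 V.
Saturation requires V_DS ≥ V_GS − V_t = 1.02 V; 14.8 ≥ 1.02 ✓.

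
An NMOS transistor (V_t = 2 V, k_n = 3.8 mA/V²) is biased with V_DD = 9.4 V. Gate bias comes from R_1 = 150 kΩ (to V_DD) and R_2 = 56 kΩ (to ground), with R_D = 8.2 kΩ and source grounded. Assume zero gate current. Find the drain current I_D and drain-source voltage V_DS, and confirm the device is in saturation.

V_G = V_DD·R_2/(R_1+R_2) = 9.4×56/206 = 2.56 V. With the source grounded, V_GS = V_G = 2.56 V.
Assume saturation: I_D = (k_n/2)(V_GS − V_t)² = (3.8/2)×(2.56 − 2)² = 1.9×0.555² = 0.586 mA.
V_DS = V_DD − I_D·R_D = 9.4 − 0.586×8.2 = 4.6 V.
Saturation requires V_DS ≥ V_GS − V_t = 0.555 V; 4.6 ≥ 0.555 ✓.

I_D ≈ 0.59 mA, V_DS ≈ 4.6 V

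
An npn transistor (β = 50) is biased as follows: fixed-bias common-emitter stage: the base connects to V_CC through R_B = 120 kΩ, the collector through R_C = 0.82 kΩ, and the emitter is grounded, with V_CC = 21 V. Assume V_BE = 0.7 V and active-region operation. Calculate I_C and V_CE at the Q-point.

Base loop: V_CC = I_B·R_B + V_BE, so I_B = (21 − 0.7)/120 kΩ = 0.169 mA.
In the active region I_C = β·I_B = 50 × 0.169 = 8.46 mA.
Collector loop: V_CE = V_CC − I_C·R_C = 21 − 8.46×0.82 = 14.1 V.
Since V_CE = 14.1 V > V_CE(sat) ≈ 0.2 V, the transistor is in the active region as assumed.

I_C ≈ 8.5 mA, V_CE ≈ 14 V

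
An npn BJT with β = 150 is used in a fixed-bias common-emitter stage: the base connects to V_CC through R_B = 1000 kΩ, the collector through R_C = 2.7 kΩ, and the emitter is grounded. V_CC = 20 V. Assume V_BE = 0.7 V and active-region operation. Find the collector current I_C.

I_C ≈ 2.9 mA

Base loop: V_CC = I_B·R_B + V_BE, so I_B = (20 − 0.7)/1000 kΩ = 0.0193 mA.
In the active region I_C = β·I_B = 150 × 0.0193 = 2.9 mA.
Collector loop: V_CE = V_CC − I_C·R_C = 20 − 2.9×2.7 = 12.2 V.
Since V_CE = 12.2 V > V_CE(sat) ≈ 0.2 V, the transistor is in the active region as assumed.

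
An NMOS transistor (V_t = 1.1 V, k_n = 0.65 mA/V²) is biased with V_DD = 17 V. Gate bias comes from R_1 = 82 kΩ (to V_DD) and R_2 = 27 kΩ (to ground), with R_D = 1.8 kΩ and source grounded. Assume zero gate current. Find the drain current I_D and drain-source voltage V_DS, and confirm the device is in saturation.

V_G = V_DD·R_2/(R_1+R_2) = 17×27/109 = 4.21 V. With the source grounded, V_GS = V_G = 4.21 V.
Assume saturation: I_D = (k_n/2)(V_GS − V_t)² = (0.65/2)×(4.21 − 1.1)² = 0.325×3.11² = 3.15 mA.
V_DS = V_DD − I_D·R_D = 17 − 3.15×1.8 = 11.3 V.
Saturation requires V_DS ≥ V_GS − V_t = 3.11 V; 11.3 ≥ 3.11 ✓.

I_D ≈ 3.1 mA, V_DS ≈ 11 V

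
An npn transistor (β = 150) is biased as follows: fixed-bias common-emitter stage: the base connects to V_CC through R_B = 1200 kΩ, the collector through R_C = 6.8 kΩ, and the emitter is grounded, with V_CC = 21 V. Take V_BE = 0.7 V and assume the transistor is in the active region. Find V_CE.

V_CE ≈ 3.7 V

Base loop: V_CC = I_B·R_B + V_BE, so I_B = (21 − 0.7)/1200 kΩ = 0.0169 mA.
In the active region I_C = β·I_B = 150 × 0.0169 = 2.54 mA.
Collector loop: V_CE = V_CC − I_C·R_C = 21 − 2.54×6.8 = 3.75 V.
Since V_CE = 3.75 V > V_CE(sat) ≈ 0.2 V, the transistor is in the active region as assumed.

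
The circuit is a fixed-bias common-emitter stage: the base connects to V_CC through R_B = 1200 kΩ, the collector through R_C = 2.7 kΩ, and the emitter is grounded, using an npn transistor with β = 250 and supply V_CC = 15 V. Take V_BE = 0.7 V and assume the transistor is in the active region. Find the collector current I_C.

I_C ≈ 3 mA

Base loop: V_CC = I_B·R_B + V_BE, so I_B = (15 − 0.7)/1200 kΩ = 0.0119 mA.
In the active region I_C = β·I_B = 250 × 0.0119 = 2.98 mA.
Collector loop: V_CE = V_CC − I_C·R_C = 15 − 2.98×2.7 = 6.96 V.
Since V_CE = 6.96 V > V_CE(sat) ≈ 0.2 V, the transistor is in the active region as assumed.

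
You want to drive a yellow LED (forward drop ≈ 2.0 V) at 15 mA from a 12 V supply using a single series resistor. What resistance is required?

R ≈ 0.67 kΩ

The resistor drops V_S − V_D = 12 − 2.0 = 10 V at 15 mA.
R = 10 V / 15 mA = 0.667 kΩ.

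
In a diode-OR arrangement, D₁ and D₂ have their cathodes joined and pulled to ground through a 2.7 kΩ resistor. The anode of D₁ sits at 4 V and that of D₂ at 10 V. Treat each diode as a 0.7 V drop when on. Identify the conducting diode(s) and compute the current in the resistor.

Assume both conduct. Then node N would need to be at both 4−0.7 = 3.3 V and 10−0.7 = 9.3 V, which is impossible.
Assume only D₂ conducts: V_N = 10 − 0.7 = 9.3 V, so I_R = 9.3/2.7 = 3.44 mA.
Check D₁: its anode-to-cathode voltage is 4 − 9.3 = -5.3 V < 0.7 V, so it is off. The assumption is consistent.

Only D₂ conducts; I_R ≈ 3.4 mA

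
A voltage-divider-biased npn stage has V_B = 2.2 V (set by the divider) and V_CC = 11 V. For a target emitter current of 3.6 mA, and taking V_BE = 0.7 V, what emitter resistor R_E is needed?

V_E = V_B − V_BE = 2.2 − 0.7 = 1.5 V.
R_E = V_E / I_E = 1.5 / 3.6 = 0.417 kΩ.

R_E ≈ 0.42 kΩ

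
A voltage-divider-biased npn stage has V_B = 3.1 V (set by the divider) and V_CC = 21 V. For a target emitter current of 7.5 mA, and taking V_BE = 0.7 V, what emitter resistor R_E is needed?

R_E ≈ 0.32 kΩ

V_E = V_B − V_BE = 3.1 − 0.7 = 2.4 V.
R_E = V_E / I_E = 2.4 / 7.5 = 0.32 kΩ.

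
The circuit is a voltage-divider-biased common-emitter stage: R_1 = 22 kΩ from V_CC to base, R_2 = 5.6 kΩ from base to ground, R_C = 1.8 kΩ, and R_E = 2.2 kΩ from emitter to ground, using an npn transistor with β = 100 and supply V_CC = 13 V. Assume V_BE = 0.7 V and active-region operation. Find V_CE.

Thevenize the base divider: V_Th = V_CC·R_2/(R_1+R_2) = 13×5.6/27.6 = 2.64 V, R_Th = R_1‖R_2 = 4.46 kΩ.
Base-emitter loop: V_Th = I_B·R_Th + V_BE + (β+1)I_B·R_E, so I_B = (2.64 − 0.7) / (4.46 + 101×2.2) = 0.00855 mA.
I_C = β·I_B = 100×0.00855 = 0.855 mA, and I_E = (β+1)I_B = 0.863 mA.
V_CE = V_CC − I_C·R_C − I_E·R_E = 13 − 0.855×1.8 − 0.863×2.2 = 9.56 V.
V_CE = 9.56 V > 0.2 V confirms active-region operation.

V_CE ≈ 9.6 V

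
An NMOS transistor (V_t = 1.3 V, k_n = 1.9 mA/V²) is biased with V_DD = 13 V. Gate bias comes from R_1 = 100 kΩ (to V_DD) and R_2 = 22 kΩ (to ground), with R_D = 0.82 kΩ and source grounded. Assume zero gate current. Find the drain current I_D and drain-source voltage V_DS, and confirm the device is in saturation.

I_D ≈ 1 mA, V_DS ≈ 12 V

V_G = V_DD·R_2/(R_1+R_2) = 13×22/122 = 2.34 V. With the source grounded, V_GS = V_G = 2.34 V.
Assume saturation: I_D = (k_n/2)(V_GS − V_t)² = (1.9/2)×(2.34 − 1.3)² = 0.95×1.04² = 1.04 mA.
V_DS = V_DD − I_D·R_D = 13 − 1.04×0.82 = 12.2 V.
Saturation requires V_DS ≥ V_GS − V_t = 1.04 V; 12.2 ≥ 1.04 ✓.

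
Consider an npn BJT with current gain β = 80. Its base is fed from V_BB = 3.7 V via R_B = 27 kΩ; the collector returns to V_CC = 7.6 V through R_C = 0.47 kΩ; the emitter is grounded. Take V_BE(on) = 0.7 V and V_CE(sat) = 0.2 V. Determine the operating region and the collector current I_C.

active; I_C ≈ 8.9 mA

Assume active. Base-emitter loop: I_B = (V_BB − V_BE)/R_B = (3.7 − 0.7)/27 = 0.111 mA.
I_C = β·I_B = 80×0.111 = 8.89 mA.
V_CE = V_CC − I_C·R_C = 7.6 − 8.89×0.47 = 3.42 V > V_CE(sat), so the active-region assumption holds.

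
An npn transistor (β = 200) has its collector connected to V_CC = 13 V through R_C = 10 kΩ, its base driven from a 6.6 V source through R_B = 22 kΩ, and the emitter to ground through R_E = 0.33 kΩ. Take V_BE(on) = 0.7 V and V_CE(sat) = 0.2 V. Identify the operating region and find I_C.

Assume active: I_B = (6.6 − 0.7)/(22 + 201×0.33) = 0.0668 mA, I_C = β·I_B = 13.4 mA.
Then V_CE = 13 − 13.4×10 − 13.4×0.33 = -125 V < 0.2 V — the active assumption fails.
Re-solve with V_CE = 0.2 V. KCL at the emitter: V_E/R_E = (V_BB−0.7−V_E)/R_B + (V_CC−0.2−V_E)/R_C, giving V_E = 0.487 V.
I_C = (V_CC − 0.2 − V_E)/R_C = (12.8 − 0.487)/10 = 1.23 mA.
Check: I_B = (5.9 − 0.487)/22 = 0.246 mA, and β·I_B = 49.2 mA > I_C, confirming saturation.

saturation; I_C ≈ 1.2 mA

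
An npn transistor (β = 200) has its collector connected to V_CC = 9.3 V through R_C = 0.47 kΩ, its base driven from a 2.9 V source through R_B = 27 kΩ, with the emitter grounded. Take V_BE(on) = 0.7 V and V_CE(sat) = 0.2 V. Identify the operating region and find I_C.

active; I_C ≈ 16 mA

Assume active. Base-emitter loop: I_B = (V_BB − V_BE)/R_B = (2.9 − 0.7)/27 = 0.0815 mA.
I_C = β·I_B = 200×0.0815 = 16.3 mA.
V_CE = V_CC − I_C·R_C = 9.3 − 16.3×0.47 = 1.64 V > V_CE(sat), so the active-region assumption holds.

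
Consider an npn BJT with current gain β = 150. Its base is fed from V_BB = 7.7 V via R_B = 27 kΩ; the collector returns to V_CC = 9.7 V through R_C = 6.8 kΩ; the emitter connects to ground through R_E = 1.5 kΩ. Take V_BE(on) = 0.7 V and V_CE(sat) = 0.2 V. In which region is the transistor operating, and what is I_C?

Assume active: I_B = (7.7 − 0.7)/(27 + 151×1.5) = 0.0276 mA, I_C = β·I_B = 4.14 mA.
Then V_CE = 9.7 − 4.14×6.8 − 4.17×1.5 = -24.7 V < 0.2 V — the active assumption fails.
Re-solve with V_CE = 0.2 V. KCL at the emitter: V_E/R_E = (V_BB−0.7−V_E)/R_B + (V_CC−0.2−V_E)/R_C, giving V_E = 1.95 V.
I_C = (V_CC − 0.2 − V_E)/R_C = (9.5 − 1.95)/6.8 = 1.11 mA.
Check: I_B = (7 − 1.95)/27 = 0.187 mA, and β·I_B = 28.1 mA > I_C, confirming saturation.

saturation; I_C ≈ 1.1 mA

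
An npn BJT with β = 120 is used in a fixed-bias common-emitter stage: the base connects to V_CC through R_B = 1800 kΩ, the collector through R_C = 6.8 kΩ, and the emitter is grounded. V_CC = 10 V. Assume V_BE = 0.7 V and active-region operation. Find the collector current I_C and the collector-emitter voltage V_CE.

Base loop: V_CC = I_B·R_B + V_BE, so I_B = (10 − 0.7)/1800 kΩ = 0.00517 mA.
In the active region I_C = β·I_B = 120 × 0.00517 = 0.62 mA.
Collector loop: V_CE = V_CC − I_C·R_C = 10 − 0.62×6.8 = 5.78 V.
Since V_CE = 5.78 V > V_CE(sat) ≈ 0.2 V, the transistor is in the active region as assumed.

I_C ≈ 0.62 mA, V_CE ≈ 5.8 V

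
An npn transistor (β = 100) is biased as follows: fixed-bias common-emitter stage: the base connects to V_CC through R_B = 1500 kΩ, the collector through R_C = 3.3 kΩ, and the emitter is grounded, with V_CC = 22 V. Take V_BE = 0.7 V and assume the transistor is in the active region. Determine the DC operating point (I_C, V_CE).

Base loop: V_CC = I_B·R_B + V_BE, so I_B = (22 − 0.7)/1500 kΩ = 0.0142 mA.
In the active region I_C = β·I_B = 100 × 0.0142 = 1.42 mA.
Collector loop: V_CE = V_CC − I_C·R_C = 22 − 1.42×3.3 = 17.3 V.
Since V_CE = 17.3 V > V_CE(sat) ≈ 0.2 V, the transistor is in the active region as assumed.

I_C ≈ 1.4 mA, V_CE ≈ 17 V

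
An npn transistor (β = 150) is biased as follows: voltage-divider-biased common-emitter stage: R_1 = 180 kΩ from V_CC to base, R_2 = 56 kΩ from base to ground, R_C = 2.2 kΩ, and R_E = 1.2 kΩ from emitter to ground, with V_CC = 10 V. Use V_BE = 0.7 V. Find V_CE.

V_CE ≈ 6.2 V

Thevenize the base divider: V_Th = V_CC·R_2/(R_1+R_2) = 10×56/236 = 2.37 V, R_Th = R_1‖R_2 = 42.7 kΩ.
Base-emitter loop: V_Th = I_B·R_Th + V_BE + (β+1)I_B·R_E, so I_B = (2.37 − 0.7) / (42.7 + 151×1.2) = 0.00747 mA.
I_C = β·I_B = 150×0.00747 = 1.12 mA, and I_E = (β+1)I_B = 1.13 mA.
V_CE = V_CC − I_C·R_C − I_E·R_E = 10 − 1.12×2.2 − 1.13×1.2 = 6.18 V.
V_CE = 6.18 V > 0.2 V confirms active-region operation.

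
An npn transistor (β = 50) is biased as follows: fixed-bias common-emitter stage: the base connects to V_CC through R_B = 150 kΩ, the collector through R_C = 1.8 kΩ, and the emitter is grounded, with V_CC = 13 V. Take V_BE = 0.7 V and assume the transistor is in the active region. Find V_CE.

V_CE ≈ 5.6 V

Base loop: V_CC = I_B·R_B + V_BE, so I_B = (13 − 0.7)/150 kΩ = 0.082 mA.
In the active region I_C = β·I_B = 50 × 0.082 = 4.1 mA.
Collector loop: V_CE = V_CC − I_C·R_C = 13 − 4.1×1.8 = 5.62 V.
Since V_CE = 5.62 V > V_CE(sat) ≈ 0.2 V, the transistor is in the active region as assumed.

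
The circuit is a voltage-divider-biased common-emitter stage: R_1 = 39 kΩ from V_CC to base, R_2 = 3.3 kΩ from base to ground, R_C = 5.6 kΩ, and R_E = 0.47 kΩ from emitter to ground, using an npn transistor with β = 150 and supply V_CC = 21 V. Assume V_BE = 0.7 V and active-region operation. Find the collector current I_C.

I_C ≈ 1.9 mA

Thevenize the base divider: V_Th = V_CC·R_2/(R_1+R_2) = 21×3.3/42.3 = 1.64 V, R_Th = R_1‖R_2 = 3.04 kΩ.
Base-emitter loop: V_Th = I_B·R_Th + V_BE + (β+1)I_B·R_E, so I_B = (1.64 − 0.7) / (3.04 + 151×0.47) = 0.0127 mA.
I_C = β·I_B = 150×0.0127 = 1.9 mA, and I_E = (β+1)I_B = 1.91 mA.
V_CE = V_CC − I_C·R_C − I_E·R_E = 21 − 1.9×5.6 − 1.91×0.47 = 9.45 V.
V_CE = 9.45 V > 0.2 V confirms active-region operation.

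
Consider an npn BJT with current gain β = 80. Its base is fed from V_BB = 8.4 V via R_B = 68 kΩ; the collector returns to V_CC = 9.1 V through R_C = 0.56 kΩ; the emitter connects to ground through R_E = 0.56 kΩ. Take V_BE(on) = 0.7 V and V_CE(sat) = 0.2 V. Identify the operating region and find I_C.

active; I_C ≈ 5.4 mA

Assume active. Base-emitter loop: I_B = (V_BB − V_BE)/(R_B + (β+1)R_E) = (8.4 − 0.7)/(68 + 81×0.56) = 0.0679 mA.
I_C = β·I_B = 80×0.0679 = 5.43 mA.
V_CE = V_CC − I_C·R_C − I_E·R_E = 9.1 − 5.43×0.56 − 5.5×0.56 = 2.98 V > V_CE(sat), so the active-region assumption holds.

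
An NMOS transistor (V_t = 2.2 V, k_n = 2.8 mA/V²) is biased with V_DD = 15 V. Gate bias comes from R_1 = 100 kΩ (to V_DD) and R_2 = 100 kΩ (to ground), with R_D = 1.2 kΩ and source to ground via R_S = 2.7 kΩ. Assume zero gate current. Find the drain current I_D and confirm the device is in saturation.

V_G = V_DD·R_2/(R_1+R_2) = 15×100/200 = 7.5 V.
Assume saturation: I_D = (k_n/2)(V_GS − V_t)² with V_GS = V_G − I_D·R_S = 7.5 − 2.7·I_D.
Substituting gives 10.2·I_D² − 41.1·I_D + 39.3 = 0, with roots I_D = 1.57 or 2.45 mA.
The root I_D = 2.45 mA gives V_GS = 0.876 V ≤ V_t, so take I_D = 1.57 mA.
Then V_GS = 3.26 V and V_DS = V_DD − I_D(R_D+R_S) = 15 − 1.57×3.9 = 8.87 V.
Saturation requires V_DS ≥ V_GS − V_t = 1.06 V; 8.87 ≥ 1.06 ✓.

I_D ≈ 1.6 mA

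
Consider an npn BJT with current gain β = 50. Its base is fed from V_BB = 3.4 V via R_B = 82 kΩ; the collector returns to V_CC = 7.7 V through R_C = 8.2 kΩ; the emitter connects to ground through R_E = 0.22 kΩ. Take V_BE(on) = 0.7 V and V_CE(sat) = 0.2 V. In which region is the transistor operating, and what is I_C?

saturation; I_C ≈ 0.89 mA

Assume active: I_B = (3.4 − 0.7)/(82 + 51×0.22) = 0.029 mA, I_C = β·I_B = 1.45 mA.
Then V_CE = 7.7 − 1.45×8.2 − 1.48×0.22 = -4.5 V < 0.2 V — the active assumption fails.
Re-solve with V_CE = 0.2 V. KCL at the emitter: V_E/R_E = (V_BB−0.7−V_E)/R_B + (V_CC−0.2−V_E)/R_C, giving V_E = 0.202 V.
I_C = (V_CC − 0.2 − V_E)/R_C = (7.5 − 0.202)/8.2 = 0.89 mA.
Check: I_B = (2.7 − 0.202)/82 = 0.0305 mA, and β·I_B = 1.52 mA > I_C, confirming saturation.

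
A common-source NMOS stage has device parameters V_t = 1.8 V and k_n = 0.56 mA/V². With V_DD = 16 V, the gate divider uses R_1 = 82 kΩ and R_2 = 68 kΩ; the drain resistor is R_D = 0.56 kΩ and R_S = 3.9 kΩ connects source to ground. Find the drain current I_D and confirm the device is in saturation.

I_D ≈ 0.93 mA

V_G = V_DD·R_2/(R_1+R_2) = 16×68/150 = 7.25 V.
Assume saturation: I_D = (k_n/2)(V_GS − V_t)² with V_GS = V_G − I_D·R_S = 7.25 − 3.9·I_D.
Substituting gives 4.26·I_D² − 12.9·I_D + 8.33 = 0, with roots I_D = 0.931 or 2.1 mA.
The root I_D = 2.1 mA gives V_GS = -0.939 V ≤ V_t, so take I_D = 0.931 mA.
Then V_GS = 3.62 V and V_DS = V_DD − I_D(R_D+R_S) = 16 − 0.931×4.46 = 11.8 V.
Saturation requires V_DS ≥ V_GS − V_t = 1.82 V; 11.8 ≥ 1.82 ✓.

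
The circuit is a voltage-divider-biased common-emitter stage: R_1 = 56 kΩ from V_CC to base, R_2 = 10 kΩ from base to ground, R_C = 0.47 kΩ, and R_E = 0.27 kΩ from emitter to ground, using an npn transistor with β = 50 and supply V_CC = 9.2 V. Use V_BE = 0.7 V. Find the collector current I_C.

I_C ≈ 1.6 mA

Thevenize the base divider: V_Th = V_CC·R_2/(R_1+R_2) = 9.2×10/66 = 1.39 V, R_Th = R_1‖R_2 = 8.48 kΩ.
Base-emitter loop: V_Th = I_B·R_Th + V_BE + (β+1)I_B·R_E, so I_B = (1.39 − 0.7) / (8.48 + 51×0.27) = 0.0312 mA.
I_C = β·I_B = 50×0.0312 = 1.56 mA, and I_E = (β+1)I_B = 1.59 mA.
V_CE = V_CC − I_C·R_C − I_E·R_E = 9.2 − 1.56×0.47 − 1.59×0.27 = 8.04 V.
V_CE = 8.04 V > 0.2 V confirms active-region operation.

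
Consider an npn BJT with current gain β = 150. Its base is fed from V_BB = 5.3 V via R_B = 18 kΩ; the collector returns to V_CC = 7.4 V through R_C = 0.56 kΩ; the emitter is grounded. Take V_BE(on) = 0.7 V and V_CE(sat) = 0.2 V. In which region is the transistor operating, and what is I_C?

Assume active: I_B = (5.3 − 0.7)/18 = 0.256 mA, giving I_C = β·I_B = 38.3 mA.
But then V_CE = 7.4 − 38.3×0.56 = -14.1 V < V_CE(sat) = 0.2 V — impossible in the active region.
So the transistor is saturated. With V_CE = 0.2 V, I_C = (V_CC − 0.2)/R_C = 7.2/0.56 = 12.9 mA.
Check: β·I_B = 38.3 mA > I_C = 12.9 mA, confirming saturation.

saturation; I_C ≈ 13 mA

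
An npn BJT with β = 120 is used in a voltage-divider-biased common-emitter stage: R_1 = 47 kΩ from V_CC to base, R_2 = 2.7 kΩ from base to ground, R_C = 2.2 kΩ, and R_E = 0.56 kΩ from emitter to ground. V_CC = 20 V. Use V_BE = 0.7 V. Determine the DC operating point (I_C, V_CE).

Thevenize the base divider: V_Th = V_CC·R_2/(R_1+R_2) = 20×2.7/49.7 = 1.09 V, R_Th = R_1‖R_2 = 2.55 kΩ.
Base-emitter loop: V_Th = I_B·R_Th + V_BE + (β+1)I_B·R_E, so I_B = (1.09 − 0.7) / (2.55 + 121×0.56) = 0.0055 mA.
I_C = β·I_B = 120×0.0055 = 0.66 mA, and I_E = (β+1)I_B = 0.665 mA.
V_CE = V_CC − I_C·R_C − I_E·R_E = 20 − 0.66×2.2 − 0.665×0.56 = 18.2 V.
V_CE = 18.2 V > 0.2 V confirms active-region operation.

I_C ≈ 0.66 mA, V_CE ≈ 18 V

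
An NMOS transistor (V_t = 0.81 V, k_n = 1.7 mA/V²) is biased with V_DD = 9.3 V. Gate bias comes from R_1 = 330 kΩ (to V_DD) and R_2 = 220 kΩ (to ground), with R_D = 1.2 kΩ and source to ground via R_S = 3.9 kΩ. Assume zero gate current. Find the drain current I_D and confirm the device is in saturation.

V_G = V_DD·R_2/(R_1+R_2) = 9.3×220/550 = 3.72 V.
Assume saturation: I_D = (k_n/2)(V_GS − V_t)² with V_GS = V_G − I_D·R_S = 3.72 − 3.9·I_D.
Substituting gives 12.9·I_D² − 20.3·I_D + 7.2 = 0, with roots I_D = 0.541 or 1.03 mA.
The root I_D = 1.03 mA gives V_GS = -0.29 V ≤ V_t, so take I_D = 0.541 mA.
Then V_GS = 1.61 V and V_DS = V_DD − I_D(R_D+R_S) = 9.3 − 0.541×5.1 = 6.54 V.
Saturation requires V_DS ≥ V_GS − V_t = 0.798 V; 6.54 ≥ 0.798 ✓.

I_D ≈ 0.54 mA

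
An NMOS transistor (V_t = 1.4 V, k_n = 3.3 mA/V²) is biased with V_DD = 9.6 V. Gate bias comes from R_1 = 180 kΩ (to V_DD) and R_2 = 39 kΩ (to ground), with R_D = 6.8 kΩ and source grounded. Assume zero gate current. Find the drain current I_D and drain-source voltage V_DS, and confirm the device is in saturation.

V_G = V_DD·R_2/(R_1+R_2) = 9.6×39/219 = 1.71 V. With the source grounded, V_GS = V_G = 1.71 V.
Assume saturation: I_D = (k_n/2)(V_GS − V_t)² = (3.3/2)×(1.71 − 1.4)² = 1.65×0.31² = 0.158 mA.
V_DS = V_DD − I_D·R_D = 9.6 − 0.158×6.8 = 8.52 V.
Saturation requires V_DS ≥ V_GS − V_t = 0.31 V; 8.52 ≥ 0.31 ✓.

I_D ≈ 0.16 mA, V_DS ≈ 8.5 V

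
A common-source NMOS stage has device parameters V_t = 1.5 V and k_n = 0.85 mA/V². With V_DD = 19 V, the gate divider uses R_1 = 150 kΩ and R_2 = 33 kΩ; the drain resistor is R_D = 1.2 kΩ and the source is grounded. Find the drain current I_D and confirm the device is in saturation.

I_D ≈ 1.6 mA

V_G = V_DD·R_2/(R_1+R_2) = 19×33/183 = 3.43 V. With the source grounded, V_GS = V_G = 3.43 V.
Assume saturation: I_D = (k_n/2)(V_GS − V_t)² = (0.85/2)×(3.43 − 1.5)² = 0.425×1.93² = 1.58 mA.
V_DS = V_DD − I_D·R_D = 19 − 1.58×1.2 = 17.1 V.
Saturation requires V_DS ≥ V_GS − V_t = 1.93 V; 17.1 ≥ 1.93 ✓.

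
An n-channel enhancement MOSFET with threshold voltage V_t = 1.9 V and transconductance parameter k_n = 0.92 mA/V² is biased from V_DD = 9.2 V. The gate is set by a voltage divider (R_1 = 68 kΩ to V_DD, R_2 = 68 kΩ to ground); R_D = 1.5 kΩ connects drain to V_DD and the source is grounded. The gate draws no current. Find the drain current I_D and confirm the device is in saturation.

I_D ≈ 3.4 mA

V_G = V_DD·R_2/(R_1+R_2) = 9.2×68/136 = 4.6 V. With the source grounded, V_GS = V_G = 4.6 V.
Assume saturation: I_D = (k_n/2)(V_GS − V_t)² = (0.92/2)×(4.6 − 1.9)² = 0.46×2.7² = 3.35 mA.
V_DS = V_DD − I_D·R_D = 9.2 − 3.35×1.5 = 4.17 V.
Saturation requires V_DS ≥ V_GS − V_t = 2.7 V; 4.17 ≥ 2.7 ✓.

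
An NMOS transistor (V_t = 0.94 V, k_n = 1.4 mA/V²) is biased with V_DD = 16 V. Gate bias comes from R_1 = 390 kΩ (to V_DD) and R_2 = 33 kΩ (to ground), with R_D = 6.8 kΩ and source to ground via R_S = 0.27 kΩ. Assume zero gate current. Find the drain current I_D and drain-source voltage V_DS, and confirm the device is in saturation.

I_D ≈ 0.06 mA, V_DS ≈ 16 V

V_G = V_DD·R_2/(R_1+R_2) = 16×33/423 = 1.25 V.
Assume saturation: I_D = (k_n/2)(V_GS − V_t)² with V_GS = V_G − I_D·R_S = 1.25 − 0.27·I_D.
Substituting gives 0.051·I_D² − 1.12·I_D + 0.0665 = 0, with roots I_D = 0.0597 or 21.8 mA.
The root I_D = 21.8 mA gives V_GS = -4.64 V ≤ V_t, so take I_D = 0.0597 mA.
Then V_GS = 1.23 V and V_DS = V_DD − I_D(R_D+R_S) = 16 − 0.0597×7.07 = 15.6 V.
Saturation requires V_DS ≥ V_GS − V_t = 0.292 V; 15.6 ≥ 0.292 ✓.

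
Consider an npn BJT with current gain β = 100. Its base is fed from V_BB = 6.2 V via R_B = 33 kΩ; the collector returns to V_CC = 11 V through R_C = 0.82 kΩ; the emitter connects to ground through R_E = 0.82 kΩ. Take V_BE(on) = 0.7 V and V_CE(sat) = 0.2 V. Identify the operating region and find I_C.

active; I_C ≈ 4.7 mA

Assume active. Base-emitter loop: I_B = (V_BB − V_BE)/(R_B + (β+1)R_E) = (6.2 − 0.7)/(33 + 101×0.82) = 0.0475 mA.
I_C = β·I_B = 100×0.0475 = 4.75 mA.
V_CE = V_CC − I_C·R_C − I_E·R_E = 11 − 4.75×0.82 − 4.8×0.82 = 3.17 V > V_CE(sat), so the active-region assumption holds.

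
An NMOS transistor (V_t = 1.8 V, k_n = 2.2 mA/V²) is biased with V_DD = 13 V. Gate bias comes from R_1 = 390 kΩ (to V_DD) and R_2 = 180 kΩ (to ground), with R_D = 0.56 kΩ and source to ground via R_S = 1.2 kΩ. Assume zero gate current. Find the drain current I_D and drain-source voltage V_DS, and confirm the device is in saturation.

V_G = V_DD·R_2/(R_1+R_2) = 13×180/570 = 4.11 V.
Assume saturation: I_D = (k_n/2)(V_GS − V_t)² with V_GS = V_G − I_D·R_S = 4.11 − 1.2·I_D.
Substituting gives 1.58·I_D² − 7.09·I_D + 5.85 = 0, with roots I_D = 1.09 or 3.38 mA.
The root I_D = 3.38 mA gives V_GS = 0.0465 V ≤ V_t, so take I_D = 1.09 mA.
Then V_GS = 2.8 V and V_DS = V_DD − I_D(R_D+R_S) = 13 − 1.09×1.76 = 11.1 V.
Saturation requires V_DS ≥ V_GS − V_t = 0.996 V; 11.1 ≥ 0.996 ✓.

I_D ≈ 1.1 mA, V_DS ≈ 11 V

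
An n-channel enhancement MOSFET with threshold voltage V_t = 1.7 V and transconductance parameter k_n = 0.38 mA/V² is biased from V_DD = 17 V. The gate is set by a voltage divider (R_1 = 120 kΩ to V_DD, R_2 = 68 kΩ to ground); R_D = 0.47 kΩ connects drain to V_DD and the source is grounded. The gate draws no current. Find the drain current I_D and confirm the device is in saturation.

I_D ≈ 3.8 mA

V_G = V_DD·R_2/(R_1+R_2) = 17×68/188 = 6.15 V. With the source grounded, V_GS = V_G = 6.15 V.
Assume saturation: I_D = (k_n/2)(V_GS − V_t)² = (0.38/2)×(6.15 − 1.7)² = 0.19×4.45² = 3.76 mA.
V_DS = V_DD − I_D·R_D = 17 − 3.76×0.47 = 15.2 V.
Saturation requires V_DS ≥ V_GS − V_t = 4.45 V; 15.2 ≥ 4.45 ✓.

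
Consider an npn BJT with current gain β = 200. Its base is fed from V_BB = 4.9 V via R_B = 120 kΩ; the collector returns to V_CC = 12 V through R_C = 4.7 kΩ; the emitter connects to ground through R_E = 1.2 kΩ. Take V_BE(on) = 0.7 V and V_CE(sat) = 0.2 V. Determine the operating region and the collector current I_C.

saturation; I_C ≈ 2 mA

Assume active: I_B = (4.9 − 0.7)/(120 + 201×1.2) = 0.0116 mA, I_C = β·I_B = 2.33 mA.
Then V_CE = 12 − 2.33×4.7 − 2.34×1.2 = -1.73 V < 0.2 V — the active assumption fails.
Re-solve with V_CE = 0.2 V. KCL at the emitter: V_E/R_E = (V_BB−0.7−V_E)/R_B + (V_CC−0.2−V_E)/R_C, giving V_E = 2.41 V.
I_C = (V_CC − 0.2 − V_E)/R_C = (11.8 − 2.41)/4.7 = 2 mA.
Check: I_B = (4.2 − 2.41)/120 = 0.0149 mA, and β·I_B = 2.98 mA > I_C, confirming saturation.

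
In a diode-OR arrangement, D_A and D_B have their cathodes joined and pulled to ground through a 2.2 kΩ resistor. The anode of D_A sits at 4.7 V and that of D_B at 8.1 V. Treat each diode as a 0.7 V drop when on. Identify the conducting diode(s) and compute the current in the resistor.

Only D_B conducts; I_R ≈ 3.4 mA

Assume both conduct. Then node N would need to be at both 4.7−0.7 = 4 V and 8.1−0.7 = 7.4 V, which is impossible.
Assume only D_B conducts: V_N = 8.1 − 0.7 = 7.4 V, so I_R = 7.4/2.2 = 3.36 mA.
Check D_A: its anode-to-cathode voltage is 4.7 − 7.4 = -2.7 V < 0.7 V, so it is off. The assumption is consistent.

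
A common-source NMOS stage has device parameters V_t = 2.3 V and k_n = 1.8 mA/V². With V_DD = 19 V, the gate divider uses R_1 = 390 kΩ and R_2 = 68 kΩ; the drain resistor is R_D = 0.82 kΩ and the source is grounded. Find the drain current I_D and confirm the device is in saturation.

V_G = V_DD·R_2/(R_1+R_2) = 19×68/458 = 2.82 V. With the source grounded, V_GS = V_G = 2.82 V.
Assume saturation: I_D = (k_n/2)(V_GS − V_t)² = (1.8/2)×(2.82 − 2.3)² = 0.9×0.521² = 0.244 mA.
V_DS = V_DD − I_D·R_D = 19 − 0.244×0.82 = 18.8 V.
Saturation requires V_DS ≥ V_GS − V_t = 0.521 V; 18.8 ≥ 0.521 ✓.

I_D ≈ 0.24 mA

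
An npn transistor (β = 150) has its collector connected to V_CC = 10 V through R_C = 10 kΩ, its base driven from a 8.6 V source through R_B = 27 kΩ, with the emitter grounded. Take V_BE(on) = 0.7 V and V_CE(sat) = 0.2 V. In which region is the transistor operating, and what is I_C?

saturation; I_C ≈ 0.98 mA

Assume active: I_B = (8.6 − 0.7)/27 = 0.293 mA, giving I_C = β·I_B = 43.9 mA.
But then V_CE = 10 − 43.9×10 = -429 V < V_CE(sat) = 0.2 V — impossible in the active region.
So the transistor is saturated. With V_CE = 0.2 V, I_C = (V_CC − 0.2)/R_C = 9.8/10 = 0.98 mA.
Check: β·I_B = 43.9 mA > I_C = 0.98 mA, confirming saturation.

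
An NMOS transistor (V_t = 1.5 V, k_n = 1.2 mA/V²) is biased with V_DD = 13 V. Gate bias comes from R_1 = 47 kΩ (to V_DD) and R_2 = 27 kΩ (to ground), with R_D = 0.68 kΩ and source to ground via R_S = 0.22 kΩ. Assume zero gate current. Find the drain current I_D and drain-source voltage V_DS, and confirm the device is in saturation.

V_G = V_DD·R_2/(R_1+R_2) = 13×27/74 = 4.74 V.
Assume saturation: I_D = (k_n/2)(V_GS − V_t)² with V_GS = V_G − I_D·R_S = 4.74 − 0.22·I_D.
Substituting gives 0.029·I_D² − 1.86·I_D + 6.31 = 0, with roots I_D = 3.6 or 60.3 mA.
The root I_D = 60.3 mA gives V_GS = -8.53 V ≤ V_t, so take I_D = 3.6 mA.
Then V_GS = 3.95 V and V_DS = V_DD − I_D(R_D+R_S) = 13 − 3.6×0.9 = 9.76 V.
Saturation requires V_DS ≥ V_GS − V_t = 2.45 V; 9.76 ≥ 2.45 ✓.

I_D ≈ 3.6 mA, V_DS ≈ 9.8 V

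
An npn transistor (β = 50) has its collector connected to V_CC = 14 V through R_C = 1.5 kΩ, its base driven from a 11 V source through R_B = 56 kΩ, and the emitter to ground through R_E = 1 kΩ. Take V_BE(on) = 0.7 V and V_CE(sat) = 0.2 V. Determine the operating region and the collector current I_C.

Assume active. Base-emitter loop: I_B = (V_BB − V_BE)/(R_B + (β+1)R_E) = (11 − 0.7)/(56 + 51×1) = 0.0963 mA.
I_C = β·I_B = 50×0.0963 = 4.81 mA.
V_CE = V_CC − I_C·R_C − I_E·R_E = 14 − 4.81×1.5 − 4.91×1 = 1.87 V > V_CE(sat), so the active-region assumption holds.

active; I_C ≈ 4.8 mA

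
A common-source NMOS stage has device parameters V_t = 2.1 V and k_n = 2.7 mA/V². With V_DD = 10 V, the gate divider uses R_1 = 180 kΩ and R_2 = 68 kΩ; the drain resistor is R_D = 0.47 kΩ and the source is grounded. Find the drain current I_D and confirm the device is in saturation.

V_G = V_DD·R_2/(R_1+R_2) = 10×68/248 = 2.74 V. With the source grounded, V_GS = V_G = 2.74 V.
Assume saturation: I_D = (k_n/2)(V_GS − V_t)² = (2.7/2)×(2.74 − 2.1)² = 1.35×0.642² = 0.556 mA.
V_DS = V_DD − I_D·R_D = 10 − 0.556×0.47 = 9.74 V.
Saturation requires V_DS ≥ V_GS − V_t = 0.642 V; 9.74 ≥ 0.642 ✓.

I_D ≈ 0.56 mA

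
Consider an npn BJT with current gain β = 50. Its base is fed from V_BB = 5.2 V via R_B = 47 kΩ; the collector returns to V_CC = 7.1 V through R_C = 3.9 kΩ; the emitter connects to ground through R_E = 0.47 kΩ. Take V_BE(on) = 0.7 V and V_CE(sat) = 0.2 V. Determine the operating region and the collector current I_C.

saturation; I_C ≈ 1.6 mA

Assume active: I_B = (5.2 − 0.7)/(47 + 51×0.47) = 0.0634 mA, I_C = β·I_B = 3.17 mA.
Then V_CE = 7.1 − 3.17×3.9 − 3.23×0.47 = -6.78 V < 0.2 V — the active assumption fails.
Re-solve with V_CE = 0.2 V. KCL at the emitter: V_E/R_E = (V_BB−0.7−V_E)/R_B + (V_CC−0.2−V_E)/R_C, giving V_E = 0.775 V.
I_C = (V_CC − 0.2 − V_E)/R_C = (6.9 − 0.775)/3.9 = 1.57 mA.
Check: I_B = (4.5 − 0.775)/47 = 0.0792 mA, and β·I_B = 3.96 mA > I_C, confirming saturation.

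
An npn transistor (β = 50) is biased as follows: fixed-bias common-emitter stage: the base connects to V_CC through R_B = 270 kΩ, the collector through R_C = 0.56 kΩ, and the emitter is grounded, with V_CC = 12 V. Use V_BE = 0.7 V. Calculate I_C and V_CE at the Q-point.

I_C ≈ 2.1 mA, V_CE ≈ 11 V

Base loop: V_CC = I_B·R_B + V_BE, so I_B = (12 − 0.7)/270 kΩ = 0.0419 mA.
In the active region I_C = β·I_B = 50 × 0.0419 = 2.09 mA.
Collector loop: V_CE = V_CC − I_C·R_C = 12 − 2.09×0.56 = 10.8 V.
Since V_CE = 10.8 V > V_CE(sat) ≈ 0.2 V, the transistor is in the active region as assumed.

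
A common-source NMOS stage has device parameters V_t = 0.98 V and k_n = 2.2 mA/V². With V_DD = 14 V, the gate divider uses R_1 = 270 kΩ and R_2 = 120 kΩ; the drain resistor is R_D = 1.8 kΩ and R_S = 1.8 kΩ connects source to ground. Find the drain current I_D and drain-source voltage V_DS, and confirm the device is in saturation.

V_G = V_DD·R_2/(R_1+R_2) = 14×120/390 = 4.31 V.
Assume saturation: I_D = (k_n/2)(V_GS − V_t)² with V_GS = V_G − I_D·R_S = 4.31 − 1.8·I_D.
Substituting gives 3.56·I_D² − 14.2·I_D + 12.2 = 0, with roots I_D = 1.26 or 2.72 mA.
The root I_D = 2.72 mA gives V_GS = -0.593 V ≤ V_t, so take I_D = 1.26 mA.
Then V_GS = 2.05 V and V_DS = V_DD − I_D(R_D+R_S) = 14 − 1.26×3.6 = 9.48 V.
Saturation requires V_DS ≥ V_GS − V_t = 1.07 V; 9.48 ≥ 1.07 ✓.

I_D ≈ 1.3 mA, V_DS ≈ 9.5 V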